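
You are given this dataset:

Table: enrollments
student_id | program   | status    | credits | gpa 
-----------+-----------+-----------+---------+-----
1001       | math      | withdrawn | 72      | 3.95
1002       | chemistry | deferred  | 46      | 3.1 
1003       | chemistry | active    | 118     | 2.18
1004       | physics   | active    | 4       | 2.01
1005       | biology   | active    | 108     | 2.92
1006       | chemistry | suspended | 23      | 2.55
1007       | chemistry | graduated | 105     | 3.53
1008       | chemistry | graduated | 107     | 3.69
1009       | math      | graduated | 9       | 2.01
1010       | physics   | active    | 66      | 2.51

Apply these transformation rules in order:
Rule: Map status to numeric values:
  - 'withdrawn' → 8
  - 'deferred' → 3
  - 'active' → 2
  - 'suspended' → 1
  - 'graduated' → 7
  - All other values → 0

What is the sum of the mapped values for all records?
41

Step 1: Apply mapping to each record
Step 2: Count by status:
  'withdrawn': 1 records × 8 = 8
  'deferred': 1 records × 3 = 3
  'active': 4 records × 2 = 8
  'suspended': 1 records × 1 = 1
  'graduated': 3 records × 7 = 21
Step 3: Sum all mapped values = 41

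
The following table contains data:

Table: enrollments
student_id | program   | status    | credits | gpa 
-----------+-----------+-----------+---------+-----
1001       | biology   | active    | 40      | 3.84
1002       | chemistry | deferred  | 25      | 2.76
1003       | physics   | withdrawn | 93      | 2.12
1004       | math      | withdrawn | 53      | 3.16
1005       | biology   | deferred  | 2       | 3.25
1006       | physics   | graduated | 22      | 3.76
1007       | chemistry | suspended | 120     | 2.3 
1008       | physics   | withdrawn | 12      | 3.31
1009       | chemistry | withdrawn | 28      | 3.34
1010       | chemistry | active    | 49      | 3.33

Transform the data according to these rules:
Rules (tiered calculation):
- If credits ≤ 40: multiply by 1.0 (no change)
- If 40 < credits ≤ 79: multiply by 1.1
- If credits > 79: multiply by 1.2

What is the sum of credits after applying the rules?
496.8

Step 1: Tier 1 (credits ≤ 40): 6 records, sum = 129 × 1.0 = 129.0
Step 2: Tier 2 (40 < credits ≤ 79): 2 records, sum = 102 × 1.1 = 112.2
Step 3: Tier 3 (credits > 79): 2 records, sum = 213 × 1.2 = 255.6
Step 4: Final sum = 129.0 + 112.2 + 255.6 = 496.8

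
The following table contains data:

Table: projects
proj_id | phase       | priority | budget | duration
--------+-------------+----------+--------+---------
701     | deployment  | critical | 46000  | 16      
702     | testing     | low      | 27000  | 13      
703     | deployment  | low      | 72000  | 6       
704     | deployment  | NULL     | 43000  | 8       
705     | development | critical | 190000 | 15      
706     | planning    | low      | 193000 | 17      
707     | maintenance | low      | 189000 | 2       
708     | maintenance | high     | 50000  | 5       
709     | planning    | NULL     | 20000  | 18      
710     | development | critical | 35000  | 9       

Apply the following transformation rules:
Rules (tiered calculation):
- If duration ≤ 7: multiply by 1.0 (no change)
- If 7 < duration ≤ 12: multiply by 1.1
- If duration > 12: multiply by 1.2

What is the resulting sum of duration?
126.5

Step 1: Tier 1 (duration ≤ 7): 3 records, sum = 13 × 1.0 = 13.0
Step 2: Tier 2 (7 < duration ≤ 12): 2 records, sum = 17 × 1.1 = 18.7
Step 3: Tier 3 (duration > 12): 5 records, sum = 79 × 1.2 = 94.8
Step 4: Final sum = 13.0 + 18.7 + 94.8 = 126.5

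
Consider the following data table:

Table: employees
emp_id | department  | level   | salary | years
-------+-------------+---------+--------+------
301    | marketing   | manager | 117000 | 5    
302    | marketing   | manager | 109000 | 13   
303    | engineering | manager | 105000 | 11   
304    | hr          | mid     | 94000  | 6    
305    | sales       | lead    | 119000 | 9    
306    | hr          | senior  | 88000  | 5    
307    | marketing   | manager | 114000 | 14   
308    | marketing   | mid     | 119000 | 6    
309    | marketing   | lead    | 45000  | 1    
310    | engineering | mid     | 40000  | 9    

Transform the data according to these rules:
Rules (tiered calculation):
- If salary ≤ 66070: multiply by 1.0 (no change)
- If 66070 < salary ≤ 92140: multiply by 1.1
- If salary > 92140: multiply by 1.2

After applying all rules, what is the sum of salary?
1114200.0

Step 1: Tier 1 (salary ≤ 66070): 2 records, sum = 85000 × 1.0 = 85000.0
Step 2: Tier 2 (66070 < salary ≤ 92140): 1 records, sum = 88000 × 1.1 = 96800.0
Step 3: Tier 3 (salary > 92140): 7 records, sum = 777000 × 1.2 = 932400.0
Step 4: Final sum = 85000.0 + 96800.0 + 932400.0 = 1114200.0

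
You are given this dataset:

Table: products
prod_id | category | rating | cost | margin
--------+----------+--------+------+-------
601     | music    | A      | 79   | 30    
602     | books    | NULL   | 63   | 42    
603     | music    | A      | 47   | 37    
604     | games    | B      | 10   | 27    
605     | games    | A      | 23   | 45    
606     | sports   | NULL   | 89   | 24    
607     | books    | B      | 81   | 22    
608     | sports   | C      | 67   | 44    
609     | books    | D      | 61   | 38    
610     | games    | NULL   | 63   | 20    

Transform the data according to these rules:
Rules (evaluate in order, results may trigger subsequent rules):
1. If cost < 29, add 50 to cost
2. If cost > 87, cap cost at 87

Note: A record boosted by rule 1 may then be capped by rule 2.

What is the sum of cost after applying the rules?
681

Step 1: Apply rule 1 to records with cost < 29
  - 2 records get bonus of 50
  - Of these, 0 records then exceed 87 and get capped
Step 2: Apply rule 2 to records with cost > 87
  - 1 records (original) are capped
Step 3: Calculate final sum = 681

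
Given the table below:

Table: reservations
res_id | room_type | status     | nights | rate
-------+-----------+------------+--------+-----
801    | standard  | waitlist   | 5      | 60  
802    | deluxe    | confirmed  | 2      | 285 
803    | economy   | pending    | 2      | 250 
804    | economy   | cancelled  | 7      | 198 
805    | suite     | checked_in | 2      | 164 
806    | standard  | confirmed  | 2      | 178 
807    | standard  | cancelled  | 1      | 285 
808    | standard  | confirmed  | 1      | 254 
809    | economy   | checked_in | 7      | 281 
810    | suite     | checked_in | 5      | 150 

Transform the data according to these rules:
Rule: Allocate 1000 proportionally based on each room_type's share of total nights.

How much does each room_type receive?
deluxe: 58.82, economy: 470.59, standard: 264.71, suite: 205.88

Step 1: Calculate total nights = 34
Step 2: Calculate each room_type's proportion:
  deluxe: 2/34 = 5.88% → 58.82
  economy: 16/34 = 47.06% → 470.59
  standard: 9/34 = 26.47% → 264.71
  suite: 7/34 = 20.59% → 205.88
Step 3: Verify: sum of allocations ≈ 1000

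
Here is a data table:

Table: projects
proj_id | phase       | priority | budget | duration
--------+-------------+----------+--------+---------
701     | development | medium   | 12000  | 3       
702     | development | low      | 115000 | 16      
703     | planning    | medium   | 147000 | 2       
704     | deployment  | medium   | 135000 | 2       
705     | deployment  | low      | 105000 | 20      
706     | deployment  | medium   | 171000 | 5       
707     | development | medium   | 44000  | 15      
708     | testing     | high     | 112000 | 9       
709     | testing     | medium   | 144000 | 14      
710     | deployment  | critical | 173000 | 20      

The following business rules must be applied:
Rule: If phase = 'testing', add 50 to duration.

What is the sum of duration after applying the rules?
206

Step 1: Count records where phase = 'testing': 2
Step 2: Total bonus added: 2 × 50 = 100
Step 3: Original sum of duration: 106
Step 4: Final sum = 106 + 100 = 206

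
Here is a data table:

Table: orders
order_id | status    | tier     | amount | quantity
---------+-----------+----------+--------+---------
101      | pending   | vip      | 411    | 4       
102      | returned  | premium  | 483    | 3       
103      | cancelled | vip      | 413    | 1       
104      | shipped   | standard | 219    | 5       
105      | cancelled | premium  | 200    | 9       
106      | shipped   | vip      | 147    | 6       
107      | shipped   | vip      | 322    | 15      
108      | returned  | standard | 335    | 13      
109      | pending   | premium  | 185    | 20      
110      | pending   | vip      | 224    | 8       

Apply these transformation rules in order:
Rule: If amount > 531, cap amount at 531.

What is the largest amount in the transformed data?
483

Step 1: Original maximum amount = 483
Step 2: Check cap of 531 against maximum
Step 3: No records exceed the cap (max 483 <= cap 531), so no capping applies
Step 4: Maximum after transformation = 483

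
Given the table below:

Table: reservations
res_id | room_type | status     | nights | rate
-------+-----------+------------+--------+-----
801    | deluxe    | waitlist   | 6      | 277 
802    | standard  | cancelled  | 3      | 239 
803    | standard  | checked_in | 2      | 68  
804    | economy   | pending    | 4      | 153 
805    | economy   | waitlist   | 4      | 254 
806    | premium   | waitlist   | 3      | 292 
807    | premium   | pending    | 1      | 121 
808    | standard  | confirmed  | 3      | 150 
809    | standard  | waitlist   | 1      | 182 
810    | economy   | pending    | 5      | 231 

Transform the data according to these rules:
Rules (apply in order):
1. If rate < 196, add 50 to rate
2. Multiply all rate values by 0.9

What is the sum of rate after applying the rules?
1995.3

Step 1: Apply Rule 1 - Add 50 to records with rate < 196
  - 5 records affected: 674 + (5 × 50) = 924
  - Unaffected records: 1293
  - Sum after Rule 1: 2217
Step 2: Apply Rule 2 - Multiply all by 0.9
  - 2217 × 0.9 = 1995.3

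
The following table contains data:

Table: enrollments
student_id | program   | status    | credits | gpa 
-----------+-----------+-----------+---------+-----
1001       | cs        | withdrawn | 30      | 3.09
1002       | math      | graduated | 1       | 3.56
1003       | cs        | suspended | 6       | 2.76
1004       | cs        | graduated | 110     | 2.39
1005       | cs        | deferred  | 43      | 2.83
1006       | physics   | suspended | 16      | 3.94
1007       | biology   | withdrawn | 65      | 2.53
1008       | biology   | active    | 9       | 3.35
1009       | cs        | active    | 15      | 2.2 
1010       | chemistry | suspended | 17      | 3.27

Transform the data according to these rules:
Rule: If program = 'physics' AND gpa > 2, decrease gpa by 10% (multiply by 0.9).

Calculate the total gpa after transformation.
29.53

Step 1: Find records where program = 'physics' AND gpa > 2
Step 2: 1 records match, summing to 3.94
Step 3: After multiplier: 3.94 × 0.9 = 3.55
Step 4: Unaffected records sum: 25.98
Step 5: Final sum = 3.55 + 25.98 = 29.53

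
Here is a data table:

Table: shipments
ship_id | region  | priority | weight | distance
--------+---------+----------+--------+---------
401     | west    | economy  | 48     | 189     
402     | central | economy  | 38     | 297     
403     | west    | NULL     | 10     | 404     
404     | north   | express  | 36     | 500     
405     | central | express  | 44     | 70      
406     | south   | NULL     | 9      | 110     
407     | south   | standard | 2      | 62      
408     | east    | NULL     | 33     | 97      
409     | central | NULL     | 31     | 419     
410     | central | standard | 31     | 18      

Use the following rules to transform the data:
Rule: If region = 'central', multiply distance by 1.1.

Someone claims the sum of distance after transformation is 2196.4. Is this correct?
No, the correct result is 2246.4.

Step 1: Calculate the correct sum after transformation
Step 2: Apply multiplier 1.1 to records where region = 'central'
Step 3: Correct result = 2246.4
Step 4: Claimed result = 2196.4
Step 5: 2246.4 ≠ 2196.4
Conclusion: The claimed result is incorrect. The correct answer is 2246.4.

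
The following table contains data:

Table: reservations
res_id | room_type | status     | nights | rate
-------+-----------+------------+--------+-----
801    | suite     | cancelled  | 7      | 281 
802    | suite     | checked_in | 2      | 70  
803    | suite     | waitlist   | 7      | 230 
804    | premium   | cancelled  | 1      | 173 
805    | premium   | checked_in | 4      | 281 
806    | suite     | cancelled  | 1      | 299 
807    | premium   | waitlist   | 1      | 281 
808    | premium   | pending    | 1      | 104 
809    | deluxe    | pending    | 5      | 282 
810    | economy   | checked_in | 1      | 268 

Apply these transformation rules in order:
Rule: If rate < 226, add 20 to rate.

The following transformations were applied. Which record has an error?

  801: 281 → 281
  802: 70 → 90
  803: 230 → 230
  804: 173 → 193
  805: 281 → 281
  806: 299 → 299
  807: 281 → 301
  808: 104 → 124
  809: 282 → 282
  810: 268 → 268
Record 807 has an error. The correct transformed value should be 281, not 301.

Step 1: Check each record against the rule
Step 2: Record 807 has rate = 281
Step 3: Since 281 >= 226, the bonus should not have been applied
Step 4: Correct value = 281, but claimed value = 301
Conclusion: Record 807 has the error.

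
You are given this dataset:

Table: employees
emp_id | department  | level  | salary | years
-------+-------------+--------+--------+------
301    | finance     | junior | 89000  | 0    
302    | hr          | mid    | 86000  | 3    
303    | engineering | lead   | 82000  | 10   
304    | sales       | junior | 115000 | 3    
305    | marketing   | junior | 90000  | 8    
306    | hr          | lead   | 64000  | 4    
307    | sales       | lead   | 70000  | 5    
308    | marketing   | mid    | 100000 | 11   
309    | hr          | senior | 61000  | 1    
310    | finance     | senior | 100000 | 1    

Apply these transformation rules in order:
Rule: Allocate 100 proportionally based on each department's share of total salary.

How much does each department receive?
engineering: 9.57, finance: 22.05, hr: 24.62, marketing: 22.17, sales: 21.59

Step 1: Calculate total salary = 857000
Step 2: Calculate each department's proportion:
  engineering: 82000/857000 = 9.57% → 9.57
  finance: 189000/857000 = 22.05% → 22.05
  hr: 211000/857000 = 24.62% → 24.62
  marketing: 190000/857000 = 22.17% → 22.17
  sales: 185000/857000 = 21.59% → 21.59
Step 3: Verify: sum of allocations ≈ 100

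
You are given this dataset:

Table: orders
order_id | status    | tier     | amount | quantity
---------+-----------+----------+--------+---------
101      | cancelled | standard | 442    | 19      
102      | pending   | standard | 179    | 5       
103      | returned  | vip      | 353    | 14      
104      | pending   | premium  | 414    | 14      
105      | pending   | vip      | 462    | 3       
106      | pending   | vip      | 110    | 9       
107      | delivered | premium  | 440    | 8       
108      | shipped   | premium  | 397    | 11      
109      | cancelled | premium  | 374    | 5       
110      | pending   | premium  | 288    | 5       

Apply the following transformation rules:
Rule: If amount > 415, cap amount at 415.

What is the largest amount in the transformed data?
415

Step 1: Original maximum amount = 462
Step 2: Apply cap at 415
Step 3: 3 records had amount > 415 and were capped
Step 4: Maximum after transformation = 415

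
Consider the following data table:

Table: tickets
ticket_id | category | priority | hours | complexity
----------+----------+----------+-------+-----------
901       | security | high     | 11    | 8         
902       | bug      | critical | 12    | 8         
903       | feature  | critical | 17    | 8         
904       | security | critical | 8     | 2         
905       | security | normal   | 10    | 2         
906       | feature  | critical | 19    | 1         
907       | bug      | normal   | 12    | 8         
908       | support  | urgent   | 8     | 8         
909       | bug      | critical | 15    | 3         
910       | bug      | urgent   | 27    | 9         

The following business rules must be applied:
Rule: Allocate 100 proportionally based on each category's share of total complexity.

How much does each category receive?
bug: 49.12, feature: 15.79, security: 21.05, support: 14.04

Step 1: Calculate total complexity = 57
Step 2: Calculate each category's proportion:
  bug: 28/57 = 49.12% → 49.12
  feature: 9/57 = 15.79% → 15.79
  security: 12/57 = 21.05% → 21.05
  support: 8/57 = 14.04% → 14.04
Step 3: Verify: sum of allocations ≈ 100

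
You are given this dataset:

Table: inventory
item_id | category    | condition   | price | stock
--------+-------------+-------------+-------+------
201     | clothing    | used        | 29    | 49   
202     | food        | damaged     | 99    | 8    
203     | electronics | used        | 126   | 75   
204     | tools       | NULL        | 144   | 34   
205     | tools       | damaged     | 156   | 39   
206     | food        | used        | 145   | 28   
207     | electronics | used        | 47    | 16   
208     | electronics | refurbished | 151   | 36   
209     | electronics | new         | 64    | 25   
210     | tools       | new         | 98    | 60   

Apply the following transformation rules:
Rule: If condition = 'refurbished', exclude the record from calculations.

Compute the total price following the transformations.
908

Step 1: Identify records where condition = 'refurbished'
Step 2: The excluded records sum to 151
Step 3: Original total price = 1059
Step 4: Remaining total = 1059 - 151 = 908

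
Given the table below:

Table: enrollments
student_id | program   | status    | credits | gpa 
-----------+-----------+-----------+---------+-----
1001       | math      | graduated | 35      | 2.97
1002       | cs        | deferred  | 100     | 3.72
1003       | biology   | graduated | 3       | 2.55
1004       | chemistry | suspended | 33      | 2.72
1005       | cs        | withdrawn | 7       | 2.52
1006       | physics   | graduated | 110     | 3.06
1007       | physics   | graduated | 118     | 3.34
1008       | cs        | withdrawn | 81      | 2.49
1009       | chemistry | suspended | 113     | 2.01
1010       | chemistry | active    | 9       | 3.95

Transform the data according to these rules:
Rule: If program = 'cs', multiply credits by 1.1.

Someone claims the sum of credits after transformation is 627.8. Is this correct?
Yes, the result is correct.

Step 1: Calculate the correct sum after transformation
Step 2: Apply multiplier 1.1 to records where program = 'cs'
Step 3: Correct result = 627.8
Step 4: Claimed result = 627.8
Step 5: 627.8 = 627.8 ✓
Conclusion: The claimed result is correct.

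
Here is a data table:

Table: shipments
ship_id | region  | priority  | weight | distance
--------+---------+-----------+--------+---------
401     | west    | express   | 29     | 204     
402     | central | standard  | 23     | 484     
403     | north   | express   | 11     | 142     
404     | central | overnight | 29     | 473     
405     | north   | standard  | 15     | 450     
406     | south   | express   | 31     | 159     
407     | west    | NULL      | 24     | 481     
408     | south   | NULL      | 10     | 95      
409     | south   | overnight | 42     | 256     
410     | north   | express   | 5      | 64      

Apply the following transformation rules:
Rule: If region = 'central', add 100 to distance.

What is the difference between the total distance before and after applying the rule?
200

Step 1: Original sum of distance = 2808
Step 2: 2 records have region = 'central'
Step 3: Each affected record changes by 100
Step 4: Total change = 2 × 100 = 200
Step 5: New sum = 2808 + 200 = 3008
Step 6: Difference = |3008 - 2808| = 200
        (Sum increased by 200)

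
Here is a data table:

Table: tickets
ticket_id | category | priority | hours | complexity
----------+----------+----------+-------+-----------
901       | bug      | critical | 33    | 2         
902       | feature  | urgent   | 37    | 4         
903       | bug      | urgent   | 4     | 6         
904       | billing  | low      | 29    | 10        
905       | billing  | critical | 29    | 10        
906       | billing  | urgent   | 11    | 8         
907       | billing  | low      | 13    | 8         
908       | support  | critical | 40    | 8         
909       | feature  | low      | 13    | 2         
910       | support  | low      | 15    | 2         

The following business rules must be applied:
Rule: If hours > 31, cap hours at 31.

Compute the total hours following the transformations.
207

Step 1: 3 records have hours > 31
Step 2: These records originally summed to 110
Step 3: After capping: 3 × 31 = 93
Step 4: Unaffected records sum: 114
Step 5: Final sum = 93 + 114 = 207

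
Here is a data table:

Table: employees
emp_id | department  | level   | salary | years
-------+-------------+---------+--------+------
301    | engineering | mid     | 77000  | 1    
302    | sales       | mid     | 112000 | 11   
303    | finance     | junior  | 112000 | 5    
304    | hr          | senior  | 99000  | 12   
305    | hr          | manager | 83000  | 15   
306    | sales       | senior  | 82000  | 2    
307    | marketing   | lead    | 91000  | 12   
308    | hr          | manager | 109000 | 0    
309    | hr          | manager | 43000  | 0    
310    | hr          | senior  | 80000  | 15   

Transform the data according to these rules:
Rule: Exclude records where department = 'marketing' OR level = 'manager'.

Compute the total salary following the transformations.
562000

Step 1: Find records where department = 'marketing' OR level = 'manager'
Step 2: 4 records match, summing to 326000
Step 3: Original sum: 888000
Step 4: Remaining sum = 888000 - 326000 = 562000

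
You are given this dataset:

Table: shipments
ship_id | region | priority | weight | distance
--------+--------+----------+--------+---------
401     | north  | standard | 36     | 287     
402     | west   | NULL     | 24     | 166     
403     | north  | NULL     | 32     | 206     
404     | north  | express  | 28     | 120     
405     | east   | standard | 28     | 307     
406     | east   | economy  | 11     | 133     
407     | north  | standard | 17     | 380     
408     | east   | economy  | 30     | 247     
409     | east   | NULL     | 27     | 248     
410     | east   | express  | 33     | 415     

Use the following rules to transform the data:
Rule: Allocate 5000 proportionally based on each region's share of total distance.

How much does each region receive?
east: 2690.31, north: 1978.88, west: 330.81

Step 1: Calculate total distance = 2509
Step 2: Calculate each region's proportion:
  east: 1350/2509 = 53.81% → 2690.31
  north: 993/2509 = 39.58% → 1978.88
  west: 166/2509 = 6.62% → 330.81
Step 3: Verify: sum of allocations ≈ 5000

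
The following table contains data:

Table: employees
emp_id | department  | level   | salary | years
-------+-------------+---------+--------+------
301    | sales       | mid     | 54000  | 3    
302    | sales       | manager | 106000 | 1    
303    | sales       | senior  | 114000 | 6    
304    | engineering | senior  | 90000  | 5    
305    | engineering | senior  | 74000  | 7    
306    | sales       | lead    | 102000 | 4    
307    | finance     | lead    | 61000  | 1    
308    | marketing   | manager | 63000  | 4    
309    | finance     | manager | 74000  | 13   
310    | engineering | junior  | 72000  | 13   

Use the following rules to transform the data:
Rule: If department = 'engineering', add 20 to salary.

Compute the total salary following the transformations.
810060

Step 1: Count records where department = 'engineering': 3
Step 2: Total bonus added: 3 × 20 = 60
Step 3: Original sum of salary: 810000
Step 4: Final sum = 810000 + 60 = 810060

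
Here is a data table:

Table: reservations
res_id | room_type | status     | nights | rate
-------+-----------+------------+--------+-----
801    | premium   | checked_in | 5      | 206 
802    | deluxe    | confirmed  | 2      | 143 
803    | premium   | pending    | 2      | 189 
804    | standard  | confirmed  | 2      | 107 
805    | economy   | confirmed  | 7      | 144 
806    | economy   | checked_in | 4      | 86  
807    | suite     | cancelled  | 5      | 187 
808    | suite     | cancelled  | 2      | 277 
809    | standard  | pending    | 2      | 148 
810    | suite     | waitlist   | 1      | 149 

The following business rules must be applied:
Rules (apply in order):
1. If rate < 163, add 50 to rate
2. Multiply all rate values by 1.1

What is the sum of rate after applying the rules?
2129.6

Step 1: Apply Rule 1 - Add 50 to records with rate < 163
  - 6 records affected: 777 + (6 × 50) = 1077
  - Unaffected records: 859
  - Sum after Rule 1: 1936
Step 2: Apply Rule 2 - Multiply all by 1.1
  - 1936 × 1.1 = 2129.6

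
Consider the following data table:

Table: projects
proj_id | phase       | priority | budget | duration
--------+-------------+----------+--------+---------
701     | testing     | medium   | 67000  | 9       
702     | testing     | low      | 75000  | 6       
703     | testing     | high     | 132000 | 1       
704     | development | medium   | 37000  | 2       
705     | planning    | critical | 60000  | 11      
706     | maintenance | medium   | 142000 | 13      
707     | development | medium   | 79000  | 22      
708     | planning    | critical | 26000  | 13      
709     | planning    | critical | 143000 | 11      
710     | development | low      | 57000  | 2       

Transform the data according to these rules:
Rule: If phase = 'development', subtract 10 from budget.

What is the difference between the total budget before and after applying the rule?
30

Step 1: Original sum of budget = 818000
Step 2: 3 records have phase = 'development'
Step 3: Each affected record changes by -10
Step 4: Total change = 3 × -10 = -30
Step 5: New sum = 818000 + -30 = 817970
Step 6: Difference = |817970 - 818000| = 30
        (Sum decreased by 30)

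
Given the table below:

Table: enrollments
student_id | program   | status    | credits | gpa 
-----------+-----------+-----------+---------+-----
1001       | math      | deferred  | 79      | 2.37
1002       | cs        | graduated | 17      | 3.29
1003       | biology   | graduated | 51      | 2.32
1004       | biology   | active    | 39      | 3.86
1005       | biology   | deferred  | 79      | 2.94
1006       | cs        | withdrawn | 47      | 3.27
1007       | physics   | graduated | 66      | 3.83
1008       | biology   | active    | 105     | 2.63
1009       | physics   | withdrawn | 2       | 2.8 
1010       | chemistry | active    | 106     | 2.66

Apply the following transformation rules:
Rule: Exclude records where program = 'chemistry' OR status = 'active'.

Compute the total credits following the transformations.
341

Step 1: Find records where program = 'chemistry' OR status = 'active'
Step 2: 3 records match, summing to 250
Step 3: Original sum: 591
Step 4: Remaining sum = 591 - 250 = 341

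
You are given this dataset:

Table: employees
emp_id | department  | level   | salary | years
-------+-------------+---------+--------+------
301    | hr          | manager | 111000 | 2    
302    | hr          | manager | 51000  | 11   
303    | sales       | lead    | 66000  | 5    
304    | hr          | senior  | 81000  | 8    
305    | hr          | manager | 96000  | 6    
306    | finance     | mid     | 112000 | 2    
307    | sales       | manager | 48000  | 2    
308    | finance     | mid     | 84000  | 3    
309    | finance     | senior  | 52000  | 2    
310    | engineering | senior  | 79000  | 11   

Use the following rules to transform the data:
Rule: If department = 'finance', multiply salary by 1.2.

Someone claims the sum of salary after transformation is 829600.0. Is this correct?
Yes, the result is correct.

Step 1: Calculate the correct sum after transformation
Step 2: Apply multiplier 1.2 to records where department = 'finance'
Step 3: Correct result = 829600.0
Step 4: Claimed result = 829600.0
Step 5: 829600.0 = 829600.0 ✓
Conclusion: The claimed result is correct.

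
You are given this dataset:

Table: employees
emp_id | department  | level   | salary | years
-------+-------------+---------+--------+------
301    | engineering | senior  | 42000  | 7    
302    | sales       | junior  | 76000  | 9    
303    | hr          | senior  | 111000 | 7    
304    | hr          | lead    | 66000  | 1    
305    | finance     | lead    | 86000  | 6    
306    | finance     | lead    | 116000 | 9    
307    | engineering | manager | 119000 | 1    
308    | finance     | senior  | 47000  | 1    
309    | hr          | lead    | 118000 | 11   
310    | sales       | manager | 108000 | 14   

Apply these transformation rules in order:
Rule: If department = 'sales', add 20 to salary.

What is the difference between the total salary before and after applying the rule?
40

Step 1: Original sum of salary = 889000
Step 2: 2 records have department = 'sales'
Step 3: Each affected record changes by 20
Step 4: Total change = 2 × 20 = 40
Step 5: New sum = 889000 + 40 = 889040
Step 6: Difference = |889040 - 889000| = 40
        (Sum increased by 40)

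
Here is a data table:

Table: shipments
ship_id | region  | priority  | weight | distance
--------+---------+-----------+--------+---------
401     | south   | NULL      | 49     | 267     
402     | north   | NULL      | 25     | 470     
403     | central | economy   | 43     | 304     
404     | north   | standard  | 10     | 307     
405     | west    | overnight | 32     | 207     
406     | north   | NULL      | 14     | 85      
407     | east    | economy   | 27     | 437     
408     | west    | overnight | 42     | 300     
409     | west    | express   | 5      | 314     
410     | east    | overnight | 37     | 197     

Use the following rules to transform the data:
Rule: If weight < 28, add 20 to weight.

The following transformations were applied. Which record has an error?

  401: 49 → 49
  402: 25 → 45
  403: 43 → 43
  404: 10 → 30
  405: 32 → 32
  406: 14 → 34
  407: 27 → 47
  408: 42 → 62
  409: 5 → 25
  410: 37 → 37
Record 408 has an error. The correct transformed value should be 42, not 62.

Step 1: Check each record against the rule
Step 2: Record 408 has weight = 42
Step 3: Since 42 >= 28, the bonus should not have been applied
Step 4: Correct value = 42, but claimed value = 62
Conclusion: Record 408 has the error.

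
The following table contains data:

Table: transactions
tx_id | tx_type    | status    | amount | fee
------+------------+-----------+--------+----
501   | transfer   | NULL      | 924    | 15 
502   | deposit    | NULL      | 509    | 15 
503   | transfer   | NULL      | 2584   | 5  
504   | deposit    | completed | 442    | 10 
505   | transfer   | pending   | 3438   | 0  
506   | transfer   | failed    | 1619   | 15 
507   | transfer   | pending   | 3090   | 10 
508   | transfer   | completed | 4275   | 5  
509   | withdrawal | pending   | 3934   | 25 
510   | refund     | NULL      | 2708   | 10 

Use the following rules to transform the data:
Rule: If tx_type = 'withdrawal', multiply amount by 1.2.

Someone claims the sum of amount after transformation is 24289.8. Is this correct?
No, the correct result is 24309.8.

Step 1: Calculate the correct sum after transformation
Step 2: Apply multiplier 1.2 to records where tx_type = 'withdrawal'
Step 3: Correct result = 24309.8
Step 4: Claimed result = 24289.8
Step 5: 24309.8 ≠ 24289.8
Conclusion: The claimed result is incorrect. The correct answer is 24309.8.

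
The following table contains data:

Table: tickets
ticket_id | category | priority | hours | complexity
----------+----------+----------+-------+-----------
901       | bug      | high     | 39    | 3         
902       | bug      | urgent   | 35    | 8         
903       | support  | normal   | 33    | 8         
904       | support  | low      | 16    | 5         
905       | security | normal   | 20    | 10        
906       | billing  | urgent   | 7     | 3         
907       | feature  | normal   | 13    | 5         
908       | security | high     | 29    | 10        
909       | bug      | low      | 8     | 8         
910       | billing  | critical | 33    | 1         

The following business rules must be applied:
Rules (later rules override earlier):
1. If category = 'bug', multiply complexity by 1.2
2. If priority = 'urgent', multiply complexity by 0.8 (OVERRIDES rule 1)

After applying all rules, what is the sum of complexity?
61.0

Step 1: Rule 2 takes priority for records with priority = 'urgent'
  - 2 records: 11 × 0.8 = 8.8
Step 2: Rule 1 applies to remaining records with category = 'bug'
  - 2 records: 11 × 1.2 = 13.2
Step 3: Other records unchanged: 39
Step 4: Final sum = 8.8 + 13.2 + 39 = 61.0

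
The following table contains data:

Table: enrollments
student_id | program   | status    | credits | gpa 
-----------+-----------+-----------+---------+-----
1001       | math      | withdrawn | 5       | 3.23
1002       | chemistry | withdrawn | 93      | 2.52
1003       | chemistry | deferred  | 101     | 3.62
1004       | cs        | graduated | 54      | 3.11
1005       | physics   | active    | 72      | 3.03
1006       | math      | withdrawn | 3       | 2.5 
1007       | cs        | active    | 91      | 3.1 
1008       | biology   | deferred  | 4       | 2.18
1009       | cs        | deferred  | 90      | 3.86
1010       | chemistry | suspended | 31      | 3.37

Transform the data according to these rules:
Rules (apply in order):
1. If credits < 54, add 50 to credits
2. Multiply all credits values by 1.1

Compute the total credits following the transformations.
818.4

Step 1: Apply Rule 1 - Add 50 to records with credits < 54
  - 4 records affected: 43 + (4 × 50) = 243
  - Unaffected records: 501
  - Sum after Rule 1: 744
Step 2: Apply Rule 2 - Multiply all by 1.1
  - 744 × 1.1 = 818.4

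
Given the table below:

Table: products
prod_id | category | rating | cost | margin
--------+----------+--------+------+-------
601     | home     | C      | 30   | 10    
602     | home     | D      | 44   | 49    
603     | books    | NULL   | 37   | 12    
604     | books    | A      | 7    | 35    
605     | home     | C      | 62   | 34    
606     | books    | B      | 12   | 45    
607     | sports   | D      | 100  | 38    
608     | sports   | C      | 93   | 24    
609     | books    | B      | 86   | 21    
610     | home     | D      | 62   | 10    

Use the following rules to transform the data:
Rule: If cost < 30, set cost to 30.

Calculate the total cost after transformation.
574

Step 1: 2 records have cost < 30
Step 2: These records originally summed to 19
Step 3: After setting to minimum: 2 × 30 = 60
Step 4: Unaffected records sum: 514
Step 5: Final sum = 60 + 514 = 574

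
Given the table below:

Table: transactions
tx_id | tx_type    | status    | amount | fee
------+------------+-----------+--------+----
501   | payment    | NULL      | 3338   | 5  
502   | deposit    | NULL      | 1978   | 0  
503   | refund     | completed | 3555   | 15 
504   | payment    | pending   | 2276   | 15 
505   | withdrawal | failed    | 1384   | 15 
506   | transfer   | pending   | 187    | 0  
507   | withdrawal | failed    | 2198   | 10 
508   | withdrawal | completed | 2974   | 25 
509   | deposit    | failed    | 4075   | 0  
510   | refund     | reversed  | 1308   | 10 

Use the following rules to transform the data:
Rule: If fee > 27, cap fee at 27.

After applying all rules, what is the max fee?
25

Step 1: Original maximum fee = 25
Step 2: Check cap of 27 against maximum
Step 3: No records exceed the cap (max 25 <= cap 27), so no capping applies
Step 4: Maximum after transformation = 25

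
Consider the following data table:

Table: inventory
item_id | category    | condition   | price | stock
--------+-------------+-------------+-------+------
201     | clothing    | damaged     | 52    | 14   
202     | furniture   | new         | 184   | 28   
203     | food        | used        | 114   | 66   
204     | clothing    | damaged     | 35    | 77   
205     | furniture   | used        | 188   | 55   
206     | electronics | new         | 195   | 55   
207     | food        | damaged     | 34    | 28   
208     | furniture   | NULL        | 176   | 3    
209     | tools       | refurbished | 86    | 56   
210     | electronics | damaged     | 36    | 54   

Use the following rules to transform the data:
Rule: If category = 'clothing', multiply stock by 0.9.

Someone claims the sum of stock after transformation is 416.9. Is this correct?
No, the correct result is 426.9.

Step 1: Calculate the correct sum after transformation
Step 2: Apply multiplier 0.9 to records where category = 'clothing'
Step 3: Correct result = 426.9
Step 4: Claimed result = 416.9
Step 5: 426.9 ≠ 416.9
Conclusion: The claimed result is incorrect. The correct answer is 426.9.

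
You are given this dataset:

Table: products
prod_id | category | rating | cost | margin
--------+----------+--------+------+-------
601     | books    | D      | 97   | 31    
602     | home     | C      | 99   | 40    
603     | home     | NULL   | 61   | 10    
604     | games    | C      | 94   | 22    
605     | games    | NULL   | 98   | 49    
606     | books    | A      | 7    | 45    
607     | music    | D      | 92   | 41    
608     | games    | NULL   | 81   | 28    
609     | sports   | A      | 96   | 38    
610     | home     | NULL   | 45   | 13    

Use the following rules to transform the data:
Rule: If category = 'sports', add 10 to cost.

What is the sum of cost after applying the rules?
780

Step 1: Count records where category = 'sports': 1
Step 2: Total bonus added: 1 × 10 = 10
Step 3: Original sum of cost: 770
Step 4: Final sum = 770 + 10 = 780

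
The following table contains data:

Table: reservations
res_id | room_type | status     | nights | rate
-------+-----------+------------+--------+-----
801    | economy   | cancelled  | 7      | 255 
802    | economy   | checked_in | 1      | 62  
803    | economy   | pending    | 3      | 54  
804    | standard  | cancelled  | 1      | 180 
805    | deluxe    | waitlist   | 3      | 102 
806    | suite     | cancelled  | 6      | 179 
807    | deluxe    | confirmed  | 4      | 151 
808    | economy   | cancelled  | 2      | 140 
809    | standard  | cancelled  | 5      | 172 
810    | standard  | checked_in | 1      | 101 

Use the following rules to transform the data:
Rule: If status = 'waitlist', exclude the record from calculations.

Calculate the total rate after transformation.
1294

Step 1: Identify records where status = 'waitlist'
Step 2: The excluded records sum to 102
Step 3: Original total rate = 1396
Step 4: Remaining total = 1396 - 102 = 1294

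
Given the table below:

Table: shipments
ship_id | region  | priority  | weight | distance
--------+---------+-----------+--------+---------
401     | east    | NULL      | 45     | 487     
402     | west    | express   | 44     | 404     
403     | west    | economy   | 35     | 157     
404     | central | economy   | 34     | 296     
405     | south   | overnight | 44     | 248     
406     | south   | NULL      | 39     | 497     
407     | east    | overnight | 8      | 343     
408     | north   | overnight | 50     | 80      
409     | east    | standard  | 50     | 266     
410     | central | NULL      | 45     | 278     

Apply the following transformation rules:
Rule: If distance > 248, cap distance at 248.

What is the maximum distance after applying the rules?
248

Step 1: Original maximum distance = 497
Step 2: Apply cap at 248
Step 3: 7 records had distance > 248 and were capped
Step 4: Maximum after transformation = 248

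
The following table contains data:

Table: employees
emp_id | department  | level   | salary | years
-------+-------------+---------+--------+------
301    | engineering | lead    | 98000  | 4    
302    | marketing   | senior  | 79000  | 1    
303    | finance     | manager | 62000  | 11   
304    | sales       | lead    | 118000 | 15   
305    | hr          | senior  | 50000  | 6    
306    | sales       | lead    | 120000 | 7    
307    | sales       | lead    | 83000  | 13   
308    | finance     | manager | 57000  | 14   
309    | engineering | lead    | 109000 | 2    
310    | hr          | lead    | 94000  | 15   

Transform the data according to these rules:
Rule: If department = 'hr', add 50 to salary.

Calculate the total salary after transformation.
870100

Step 1: Count records where department = 'hr': 2
Step 2: Total bonus added: 2 × 50 = 100
Step 3: Original sum of salary: 870000
Step 4: Final sum = 870000 + 100 = 870100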